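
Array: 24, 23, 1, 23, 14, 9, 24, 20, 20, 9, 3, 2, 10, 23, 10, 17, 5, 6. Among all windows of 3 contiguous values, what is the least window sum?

14

(24, 23, 1) → sum 48
(23, 1, 23) → sum 47
(1, 23, 14) → sum 38
(23, 14, 9) → sum 46
(14, 9, 24) → sum 47
(9, 24, 20) → sum 53
(24, 20, 20) → sum 64
(20, 20, 9) → sum 49
(20, 9, 3) → sum 32
(9, 3, 2) → sum 14
(3, 2, 10) → sum 15
(2, 10, 23) → sum 35
(10, 23, 10) → sum 43
(23, 10, 17) → sum 50
(10, 17, 5) → sum 32
(17, 5, 6) → sum 28
Least of these is 14.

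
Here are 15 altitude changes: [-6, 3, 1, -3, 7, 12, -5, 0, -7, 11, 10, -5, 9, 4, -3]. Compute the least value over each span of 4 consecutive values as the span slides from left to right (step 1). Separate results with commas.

-6, -3, -3, -5, -5, -7, -7, -7, -7, -5, -5, -5

Sliding a size-4 window across the 15 values:
-6 3 1 -3 → min -6
3 1 -3 7 → min -3
1 -3 7 12 → min -3
-3 7 12 -5 → min -5
7 12 -5 0 → min -5
12 -5 0 -7 → min -7
-5 0 -7 11 → min -7
0 -7 11 10 → min -7
-7 11 10 -5 → min -7
11 10 -5 9 → min -5
10 -5 9 4 → min -5
-5 9 4 -3 → min -5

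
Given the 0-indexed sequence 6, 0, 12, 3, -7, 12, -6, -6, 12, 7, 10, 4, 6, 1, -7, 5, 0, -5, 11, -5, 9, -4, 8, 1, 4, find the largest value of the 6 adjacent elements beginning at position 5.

12

Elements at indices 5..10: 12, -6, -6, 12, 7, 10
max(12, -6, -6, 12, 7, 10) = 12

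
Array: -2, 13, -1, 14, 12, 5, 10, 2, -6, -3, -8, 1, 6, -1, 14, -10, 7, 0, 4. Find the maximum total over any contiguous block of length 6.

53

(-2, 13, -1, 14, 12, 5) → sum 41
(13, -1, 14, 12, 5, 10) → sum 53
(-1, 14, 12, 5, 10, 2) → sum 42
(14, 12, 5, 10, 2, -6) → sum 37
(12, 5, 10, 2, -6, -3) → sum 20
(5, 10, 2, -6, -3, -8) → sum 0
(10, 2, -6, -3, -8, 1) → sum -4
(2, -6, -3, -8, 1, 6) → sum -8
(-6, -3, -8, 1, 6, -1) → sum -11
(-3, -8, 1, 6, -1, 14) → sum 9
(-8, 1, 6, -1, 14, -10) → sum 2
(1, 6, -1, 14, -10, 7) → sum 17
(6, -1, 14, -10, 7, 0) → sum 16
(-1, 14, -10, 7, 0, 4) → sum 14
Maximum of these is 53.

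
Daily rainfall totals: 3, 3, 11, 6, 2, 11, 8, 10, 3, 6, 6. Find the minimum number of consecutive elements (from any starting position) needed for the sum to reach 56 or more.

add 3: running sum 3 < 56
add 3: running sum 6 < 56
add 11: running sum 17 < 56
add 6: running sum 23 < 56
add 2: running sum 25 < 56
add 11: running sum 36 < 56
add 8: running sum 44 < 56
add 10: running sum 54 < 56
end 8: [3, 3, 11, 6, 2, 11, 8, 10, 3] sum 57, len 9
end 9: [11, 6, 2, 11, 8, 10, 3, 6] sum 57, len 8
end 10: [11, 6, 2, 11, 8, 10, 3, 6, 6] sum 63, len 9
Shortest qualifying length: 8.

8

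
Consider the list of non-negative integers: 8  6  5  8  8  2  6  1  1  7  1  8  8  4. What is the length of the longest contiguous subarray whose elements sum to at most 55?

11

Extend to the right; shrink from the left whenever the sum exceeds 55:
add 8: [8] sum 8, len 1
add 6: [8, 6] sum 14, len 2
add 5: [8, 6, 5] sum 19, len 3
add 8: [8, 6, 5, 8] sum 27, len 4
add 8: [8, 6, 5, 8, 8] sum 35, len 5
add 2: [8, 6, 5, 8, 8, 2] sum 37, len 6
add 6: [8, 6, 5, 8, 8, 2, 6] sum 43, len 7
add 1: [8, 6, 5, 8, 8, 2, 6, 1] sum 44, len 8
add 1: [8, 6, 5, 8, 8, 2, 6, 1, 1] sum 45, len 9
add 7: [8, 6, 5, 8, 8, 2, 6, 1, 1, 7] sum 52, len 10
add 1: [8, 6, 5, 8, 8, 2, 6, 1, 1, 7, 1] sum 53, len 11
add 8: [6, 5, 8, 8, 2, 6, 1, 1, 7, 1, 8] sum 53, len 11
add 8: [5, 8, 8, 2, 6, 1, 1, 7, 1, 8, 8] sum 55, len 11
add 4: [8, 8, 2, 6, 1, 1, 7, 1, 8, 8, 4] sum 54, len 11
Longest length seen: 11.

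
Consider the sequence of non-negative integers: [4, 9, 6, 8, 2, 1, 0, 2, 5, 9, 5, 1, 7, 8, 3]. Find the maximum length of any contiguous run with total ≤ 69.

→ 4: sum 4, len 1
→ 9: sum 13, len 2
→ 6: sum 19, len 3
→ 8: sum 27, len 4
→ 2: sum 29, len 5
→ 1: sum 30, len 6
→ 0: sum 30, len 7
→ 2: sum 32, len 8
→ 5: sum 37, len 9
→ 9: sum 46, len 10
→ 5: sum 51, len 11
→ 1: sum 52, len 12
→ 7: sum 59, len 13
→ 8: sum 67, len 14
→ 3 (dropped 4): sum 66, len 14
Longest length seen: 14.

14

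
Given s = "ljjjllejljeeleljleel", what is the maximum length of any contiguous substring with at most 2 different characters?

6

[l] 1 distinct, len 1
[l, j] 2 distinct, len 2
[l, j, j] 2 distinct, len 3
[l, j, j, j] 2 distinct, len 4
[l, j, j, j, l] 2 distinct, len 5
[l, j, j, j, l, l] 2 distinct, len 6
[l, l, e] 2 distinct, len 3
[e, j] 2 distinct, len 2
[j, l] 2 distinct, len 2
[j, l, j] 2 distinct, len 3
[j, e] 2 distinct, len 2
[j, e, e] 2 distinct, len 3
[e, e, l] 2 distinct, len 3
[e, e, l, e] 2 distinct, len 4
[e, e, l, e, l] 2 distinct, len 5
[l, j] 2 distinct, len 2
[l, j, l] 2 distinct, len 3
[l, e] 2 distinct, len 2
[l, e, e] 2 distinct, len 3
[l, e, e, l] 2 distinct, len 4
Longest length with ≤2 distinct: 6.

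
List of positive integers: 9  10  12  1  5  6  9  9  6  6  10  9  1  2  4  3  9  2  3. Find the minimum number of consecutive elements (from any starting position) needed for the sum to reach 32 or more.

4

add 9: running sum 9 < 32
add 10: running sum 19 < 32
add 12: running sum 31 < 32
end 3: [9, 10, 12, 1] sum 32, len 4
end 4: [9, 10, 12, 1, 5] sum 37, len 5
end 5: [10, 12, 1, 5, 6] sum 34, len 5
end 6: [12, 1, 5, 6, 9] sum 33, len 5
end 7: [12, 1, 5, 6, 9, 9] sum 42, len 6
end 8: [5, 6, 9, 9, 6] sum 35, len 5
end 9: [6, 9, 9, 6, 6] sum 36, len 5
end 10: [9, 9, 6, 6, 10] sum 40, len 5
end 11: [9, 6, 6, 10, 9] sum 40, len 5
end 12: [6, 6, 10, 9, 1] sum 32, len 5
end 13: [6, 6, 10, 9, 1, 2] sum 34, len 6
end 14: [6, 10, 9, 1, 2, 4] sum 32, len 6
end 15: [6, 10, 9, 1, 2, 4, 3] sum 35, len 7
end 16: [10, 9, 1, 2, 4, 3, 9] sum 38, len 7
end 17: [10, 9, 1, 2, 4, 3, 9, 2] sum 40, len 8
end 18: [9, 1, 2, 4, 3, 9, 2, 3] sum 33, len 8
Shortest qualifying length: 4.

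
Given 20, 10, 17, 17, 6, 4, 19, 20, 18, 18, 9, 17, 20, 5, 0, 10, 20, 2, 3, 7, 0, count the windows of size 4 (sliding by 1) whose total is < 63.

14

(20, 10, 17, 17) → sum 64
(10, 17, 17, 6) → sum 50  < 63 ✓
(17, 17, 6, 4) → sum 44  < 63 ✓
(17, 6, 4, 19) → sum 46  < 63 ✓
(6, 4, 19, 20) → sum 49  < 63 ✓
(4, 19, 20, 18) → sum 61  < 63 ✓
(19, 20, 18, 18) → sum 75
(20, 18, 18, 9) → sum 65
(18, 18, 9, 17) → sum 62  < 63 ✓
(18, 9, 17, 20) → sum 64
(9, 17, 20, 5) → sum 51  < 63 ✓
(17, 20, 5, 0) → sum 42  < 63 ✓
(20, 5, 0, 10) → sum 35  < 63 ✓
(5, 0, 10, 20) → sum 35  < 63 ✓
(0, 10, 20, 2) → sum 32  < 63 ✓
(10, 20, 2, 3) → sum 35  < 63 ✓
(20, 2, 3, 7) → sum 32  < 63 ✓
(2, 3, 7, 0) → sum 12  < 63 ✓
14 windows satisfy the condition.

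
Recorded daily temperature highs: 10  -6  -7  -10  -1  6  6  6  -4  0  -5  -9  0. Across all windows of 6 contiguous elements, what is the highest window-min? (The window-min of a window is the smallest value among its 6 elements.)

[10, -6, -7, -10, -1, 6] → min -10
[-6, -7, -10, -1, 6, 6] → min -10
[-7, -10, -1, 6, 6, 6] → min -10
[-10, -1, 6, 6, 6, -4] → min -10
[-1, 6, 6, 6, -4, 0] → min -4
[6, 6, 6, -4, 0, -5] → min -5
[6, 6, -4, 0, -5, -9] → min -9
[6, -4, 0, -5, -9, 0] → min -9
Highest of these is -4.

-4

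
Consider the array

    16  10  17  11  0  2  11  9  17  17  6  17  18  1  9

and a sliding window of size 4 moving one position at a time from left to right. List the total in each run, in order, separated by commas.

Sliding a size-4 window across the 15 values:
(16, 10, 17, 11) → sum 54
(10, 17, 11, 0) → sum 38
(17, 11, 0, 2) → sum 30
(11, 0, 2, 11) → sum 24
(0, 2, 11, 9) → sum 22
(2, 11, 9, 17) → sum 39
(11, 9, 17, 17) → sum 54
(9, 17, 17, 6) → sum 49
(17, 17, 6, 17) → sum 57
(17, 6, 17, 18) → sum 58
(6, 17, 18, 1) → sum 42
(17, 18, 1, 9) → sum 45

54, 38, 30, 24, 22, 39, 54, 49, 57, 58, 42, 45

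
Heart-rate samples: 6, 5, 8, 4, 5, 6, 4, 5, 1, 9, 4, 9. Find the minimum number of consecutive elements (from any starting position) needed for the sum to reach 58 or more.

add 6: running sum 6 < 58
add 5: running sum 11 < 58
add 8: running sum 19 < 58
add 4: running sum 23 < 58
add 5: running sum 28 < 58
add 6: running sum 34 < 58
add 4: running sum 38 < 58
add 5: running sum 43 < 58
add 1: running sum 44 < 58
add 9: running sum 53 < 58
add 4: running sum 57 < 58
end 11: [5, 8, 4, 5, 6, 4, 5, 1, 9, 4, 9] sum 60, len 11
Shortest qualifying length: 11.

11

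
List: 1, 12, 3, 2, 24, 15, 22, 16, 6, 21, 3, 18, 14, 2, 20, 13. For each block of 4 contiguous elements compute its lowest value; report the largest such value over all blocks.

15

1 12 3 2 → min 1
12 3 2 24 → min 2
3 2 24 15 → min 2
2 24 15 22 → min 2
24 15 22 16 → min 15
15 22 16 6 → min 6
22 16 6 21 → min 6
16 6 21 3 → min 3
6 21 3 18 → min 3
21 3 18 14 → min 3
3 18 14 2 → min 2
18 14 2 20 → min 2
14 2 20 13 → min 2
Largest of these is 15.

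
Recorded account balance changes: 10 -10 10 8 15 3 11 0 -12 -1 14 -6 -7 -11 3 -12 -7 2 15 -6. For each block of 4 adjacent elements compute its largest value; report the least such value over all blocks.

3

10 -10 10 8 → max 10
-10 10 8 15 → max 15
10 8 15 3 → max 15
8 15 3 11 → max 15
15 3 11 0 → max 15
3 11 0 -12 → max 11
11 0 -12 -1 → max 11
0 -12 -1 14 → max 14
-12 -1 14 -6 → max 14
-1 14 -6 -7 → max 14
14 -6 -7 -11 → max 14
-6 -7 -11 3 → max 3
-7 -11 3 -12 → max 3
-11 3 -12 -7 → max 3
3 -12 -7 2 → max 3
-12 -7 2 15 → max 15
-7 2 15 -6 → max 15
Least of these is 3.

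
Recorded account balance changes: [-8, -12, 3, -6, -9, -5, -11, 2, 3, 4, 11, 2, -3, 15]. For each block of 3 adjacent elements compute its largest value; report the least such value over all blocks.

Each size-3 window and its max:
(-8, -12, 3) → max 3
(-12, 3, -6) → max 3
(3, -6, -9) → max 3
(-6, -9, -5) → max -5
(-9, -5, -11) → max -5
(-5, -11, 2) → max 2
(-11, 2, 3) → max 3
(2, 3, 4) → max 4
(3, 4, 11) → max 11
(4, 11, 2) → max 11
(11, 2, -3) → max 11
(2, -3, 15) → max 15
Least of these is -5.

-5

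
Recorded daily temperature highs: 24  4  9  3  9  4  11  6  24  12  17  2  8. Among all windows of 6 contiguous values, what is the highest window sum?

(24, 4, 9, 3, 9, 4) → sum 53
(4, 9, 3, 9, 4, 11) → sum 40
(9, 3, 9, 4, 11, 6) → sum 42
(3, 9, 4, 11, 6, 24) → sum 57
(9, 4, 11, 6, 24, 12) → sum 66
(4, 11, 6, 24, 12, 17) → sum 74
(11, 6, 24, 12, 17, 2) → sum 72
(6, 24, 12, 17, 2, 8) → sum 69
Highest of these is 74.

74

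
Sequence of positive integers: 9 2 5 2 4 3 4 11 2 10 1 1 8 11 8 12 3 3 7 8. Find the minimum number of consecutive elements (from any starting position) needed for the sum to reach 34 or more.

4

add 9: running sum 9 < 34
add 2: running sum 11 < 34
add 5: running sum 16 < 34
add 2: running sum 18 < 34
add 4: running sum 22 < 34
add 3: running sum 25 < 34
add 4: running sum 29 < 34
end 7: [9, 2, 5, 2, 4, 3, 4, 11] sum 40, len 8
end 8: [9, 2, 5, 2, 4, 3, 4, 11, 2] sum 42, len 9
end 9: [4, 3, 4, 11, 2, 10] sum 34, len 6
end 10: [4, 3, 4, 11, 2, 10, 1] sum 35, len 7
end 11: [4, 3, 4, 11, 2, 10, 1, 1] sum 36, len 8
end 12: [4, 11, 2, 10, 1, 1, 8] sum 37, len 7
end 13: [11, 2, 10, 1, 1, 8, 11] sum 44, len 7
end 14: [10, 1, 1, 8, 11, 8] sum 39, len 6
end 15: [8, 11, 8, 12] sum 39, len 4
end 16: [11, 8, 12, 3] sum 34, len 4
end 17: [11, 8, 12, 3, 3] sum 37, len 5
end 18: [11, 8, 12, 3, 3, 7] sum 44, len 6
end 19: [8, 12, 3, 3, 7, 8] sum 41, len 6
Shortest qualifying length: 4.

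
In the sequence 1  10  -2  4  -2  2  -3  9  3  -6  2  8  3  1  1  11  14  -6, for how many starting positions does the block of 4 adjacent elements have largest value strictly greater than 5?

13

[1, 10, -2, 4] → max 10  > 5 ✓
[10, -2, 4, -2] → max 10  > 5 ✓
[-2, 4, -2, 2] → max 4
[4, -2, 2, -3] → max 4
[-2, 2, -3, 9] → max 9  > 5 ✓
[2, -3, 9, 3] → max 9  > 5 ✓
[-3, 9, 3, -6] → max 9  > 5 ✓
[9, 3, -6, 2] → max 9  > 5 ✓
[3, -6, 2, 8] → max 8  > 5 ✓
[-6, 2, 8, 3] → max 8  > 5 ✓
[2, 8, 3, 1] → max 8  > 5 ✓
[8, 3, 1, 1] → max 8  > 5 ✓
[3, 1, 1, 11] → max 11  > 5 ✓
[1, 1, 11, 14] → max 14  > 5 ✓
[1, 11, 14, -6] → max 14  > 5 ✓
13 windows satisfy the condition.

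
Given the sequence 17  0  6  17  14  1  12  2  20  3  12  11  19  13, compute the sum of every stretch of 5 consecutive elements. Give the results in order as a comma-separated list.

54, 38, 50, 46, 49, 38, 49, 48, 65, 58

Sliding a size-5 window across the 14 values:
17 0 6 17 14 → sum 54
0 6 17 14 1 → sum 38
6 17 14 1 12 → sum 50
17 14 1 12 2 → sum 46
14 1 12 2 20 → sum 49
1 12 2 20 3 → sum 38
12 2 20 3 12 → sum 49
2 20 3 12 11 → sum 48
20 3 12 11 19 → sum 65
3 12 11 19 13 → sum 58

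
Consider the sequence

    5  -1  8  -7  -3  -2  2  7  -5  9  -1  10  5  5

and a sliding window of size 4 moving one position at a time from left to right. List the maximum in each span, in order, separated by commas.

[5, -1, 8, -7] → max 8
[-1, 8, -7, -3] → max 8
[8, -7, -3, -2] → max 8
[-7, -3, -2, 2] → max 2
[-3, -2, 2, 7] → max 7
[-2, 2, 7, -5] → max 7
[2, 7, -5, 9] → max 9
[7, -5, 9, -1] → max 9
[-5, 9, -1, 10] → max 10
[9, -1, 10, 5] → max 10
[-1, 10, 5, 5] → max 10

8, 8, 8, 2, 7, 7, 9, 9, 10, 10, 10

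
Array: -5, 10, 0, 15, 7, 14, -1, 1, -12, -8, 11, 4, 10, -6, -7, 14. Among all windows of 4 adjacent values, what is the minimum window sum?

(-5, 10, 0, 15) → sum 20
(10, 0, 15, 7) → sum 32
(0, 15, 7, 14) → sum 36
(15, 7, 14, -1) → sum 35
(7, 14, -1, 1) → sum 21
(14, -1, 1, -12) → sum 2
(-1, 1, -12, -8) → sum -20
(1, -12, -8, 11) → sum -8
(-12, -8, 11, 4) → sum -5
(-8, 11, 4, 10) → sum 17
(11, 4, 10, -6) → sum 19
(4, 10, -6, -7) → sum 1
(10, -6, -7, 14) → sum 11
Minimum of these is -20.

-20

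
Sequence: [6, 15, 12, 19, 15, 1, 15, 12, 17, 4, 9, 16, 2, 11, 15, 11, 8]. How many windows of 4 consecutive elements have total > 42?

(6, 15, 12, 19) → sum 52  > 42 ✓
(15, 12, 19, 15) → sum 61  > 42 ✓
(12, 19, 15, 1) → sum 47  > 42 ✓
(19, 15, 1, 15) → sum 50  > 42 ✓
(15, 1, 15, 12) → sum 43  > 42 ✓
(1, 15, 12, 17) → sum 45  > 42 ✓
(15, 12, 17, 4) → sum 48  > 42 ✓
(12, 17, 4, 9) → sum 42
(17, 4, 9, 16) → sum 46  > 42 ✓
(4, 9, 16, 2) → sum 31
(9, 16, 2, 11) → sum 38
(16, 2, 11, 15) → sum 44  > 42 ✓
(2, 11, 15, 11) → sum 39
(11, 15, 11, 8) → sum 45  > 42 ✓
10 windows satisfy the condition.

10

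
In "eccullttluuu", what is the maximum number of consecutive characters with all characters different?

add e: [e] len 1
add c: [e, c] len 2
add c (repeat c, move left end past it): [c] len 1
add u: [c, u] len 2
add l: [c, u, l] len 3
add l (repeat l, move left end past it): [l] len 1
add t: [l, t] len 2
add t (repeat t, move left end past it): [t] len 1
add l: [t, l] len 2
add u: [t, l, u] len 3
add u (repeat u, move left end past it): [u] len 1
add u (repeat u, move left end past it): [u] len 1
Longest all-distinct length: 3.

3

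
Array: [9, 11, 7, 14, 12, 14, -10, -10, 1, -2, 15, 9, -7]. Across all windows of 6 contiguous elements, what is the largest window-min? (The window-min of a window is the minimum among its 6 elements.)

7

Window mins for each of the 8 positions:
(9, 11, 7, 14, 12, 14) → min 7
(11, 7, 14, 12, 14, -10) → min -10
(7, 14, 12, 14, -10, -10) → min -10
(14, 12, 14, -10, -10, 1) → min -10
(12, 14, -10, -10, 1, -2) → min -10
(14, -10, -10, 1, -2, 15) → min -10
(-10, -10, 1, -2, 15, 9) → min -10
(-10, 1, -2, 15, 9, -7) → min -10
Largest of these is 7.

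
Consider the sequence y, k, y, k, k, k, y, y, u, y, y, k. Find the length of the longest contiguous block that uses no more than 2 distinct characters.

8

add y: window [y] (1 distinct), len 1
add k: window [y, k] (2 distinct), len 2
add y: window [y, k, y] (2 distinct), len 3
add k: window [y, k, y, k] (2 distinct), len 4
add k: window [y, k, y, k, k] (2 distinct), len 5
add k: window [y, k, y, k, k, k] (2 distinct), len 6
add y: window [y, k, y, k, k, k, y] (2 distinct), len 7
add y: window [y, k, y, k, k, k, y, y] (2 distinct), len 8
add u: window [y, y, u] (2 distinct), len 3
add y: window [y, y, u, y] (2 distinct), len 4
add y: window [y, y, u, y, y] (2 distinct), len 5
add k: window [y, y, k] (2 distinct), len 3
Longest length with ≤2 distinct: 8.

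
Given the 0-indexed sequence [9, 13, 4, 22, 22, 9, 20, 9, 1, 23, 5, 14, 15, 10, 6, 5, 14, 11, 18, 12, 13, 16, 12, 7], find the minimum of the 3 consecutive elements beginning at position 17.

Elements at indices 17..19: 11, 18, 12
min(11, 18, 12) = 11

11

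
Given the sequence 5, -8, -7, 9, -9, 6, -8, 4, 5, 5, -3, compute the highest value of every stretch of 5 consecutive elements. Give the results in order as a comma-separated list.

9, 9, 9, 9, 6, 6, 5

5 -8 -7 9 -9 → max 9
-8 -7 9 -9 6 → max 9
-7 9 -9 6 -8 → max 9
9 -9 6 -8 4 → max 9
-9 6 -8 4 5 → max 6
6 -8 4 5 5 → max 6
-8 4 5 5 -3 → max 5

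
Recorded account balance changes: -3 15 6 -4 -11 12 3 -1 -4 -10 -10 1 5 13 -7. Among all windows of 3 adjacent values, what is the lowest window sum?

-3 15 6 → sum 18
15 6 -4 → sum 17
6 -4 -11 → sum -9
-4 -11 12 → sum -3
-11 12 3 → sum 4
12 3 -1 → sum 14
3 -1 -4 → sum -2
-1 -4 -10 → sum -15
-4 -10 -10 → sum -24
-10 -10 1 → sum -19
-10 1 5 → sum -4
1 5 13 → sum 19
5 13 -7 → sum 11
Lowest of these is -24.

-24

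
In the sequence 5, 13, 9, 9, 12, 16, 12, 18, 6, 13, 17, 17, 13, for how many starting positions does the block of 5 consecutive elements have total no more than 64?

[5, 13, 9, 9, 12] → sum 48  ≤ 64 ✓
[13, 9, 9, 12, 16] → sum 59  ≤ 64 ✓
[9, 9, 12, 16, 12] → sum 58  ≤ 64 ✓
[9, 12, 16, 12, 18] → sum 67
[12, 16, 12, 18, 6] → sum 64  ≤ 64 ✓
[16, 12, 18, 6, 13] → sum 65
[12, 18, 6, 13, 17] → sum 66
[18, 6, 13, 17, 17] → sum 71
[6, 13, 17, 17, 13] → sum 66
4 windows satisfy the condition.

4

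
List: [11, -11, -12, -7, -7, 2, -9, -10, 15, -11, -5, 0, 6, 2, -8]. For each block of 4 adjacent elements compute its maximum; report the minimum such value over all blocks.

Window maxs for each of the 12 positions:
11 -11 -12 -7 → max 11
-11 -12 -7 -7 → max -7
-12 -7 -7 2 → max 2
-7 -7 2 -9 → max 2
-7 2 -9 -10 → max 2
2 -9 -10 15 → max 15
-9 -10 15 -11 → max 15
-10 15 -11 -5 → max 15
15 -11 -5 0 → max 15
-11 -5 0 6 → max 6
-5 0 6 2 → max 6
0 6 2 -8 → max 6
Minimum of these is -7.

-7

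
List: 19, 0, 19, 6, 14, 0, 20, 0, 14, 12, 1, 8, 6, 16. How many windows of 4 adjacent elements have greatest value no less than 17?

[19, 0, 19, 6] → max 19  ≥ 17 ✓
[0, 19, 6, 14] → max 19  ≥ 17 ✓
[19, 6, 14, 0] → max 19  ≥ 17 ✓
[6, 14, 0, 20] → max 20  ≥ 17 ✓
[14, 0, 20, 0] → max 20  ≥ 17 ✓
[0, 20, 0, 14] → max 20  ≥ 17 ✓
[20, 0, 14, 12] → max 20  ≥ 17 ✓
[0, 14, 12, 1] → max 14
[14, 12, 1, 8] → max 14
[12, 1, 8, 6] → max 12
[1, 8, 6, 16] → max 16
7 windows satisfy the condition.

7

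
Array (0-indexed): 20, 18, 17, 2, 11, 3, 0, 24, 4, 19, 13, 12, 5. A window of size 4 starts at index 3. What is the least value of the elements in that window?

Elements at indices 3..6: 2, 11, 3, 0
min(2, 11, 3, 0) = 0

0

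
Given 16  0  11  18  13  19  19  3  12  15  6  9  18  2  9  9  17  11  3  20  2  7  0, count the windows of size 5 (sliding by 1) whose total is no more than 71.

17

(16, 0, 11, 18, 13) → sum 58  ≤ 71 ✓
(0, 11, 18, 13, 19) → sum 61  ≤ 71 ✓
(11, 18, 13, 19, 19) → sum 80
(18, 13, 19, 19, 3) → sum 72
(13, 19, 19, 3, 12) → sum 66  ≤ 71 ✓
(19, 19, 3, 12, 15) → sum 68  ≤ 71 ✓
(19, 3, 12, 15, 6) → sum 55  ≤ 71 ✓
(3, 12, 15, 6, 9) → sum 45  ≤ 71 ✓
(12, 15, 6, 9, 18) → sum 60  ≤ 71 ✓
(15, 6, 9, 18, 2) → sum 50  ≤ 71 ✓
(6, 9, 18, 2, 9) → sum 44  ≤ 71 ✓
(9, 18, 2, 9, 9) → sum 47  ≤ 71 ✓
(18, 2, 9, 9, 17) → sum 55  ≤ 71 ✓
(2, 9, 9, 17, 11) → sum 48  ≤ 71 ✓
(9, 9, 17, 11, 3) → sum 49  ≤ 71 ✓
(9, 17, 11, 3, 20) → sum 60  ≤ 71 ✓
(17, 11, 3, 20, 2) → sum 53  ≤ 71 ✓
(11, 3, 20, 2, 7) → sum 43  ≤ 71 ✓
(3, 20, 2, 7, 0) → sum 32  ≤ 71 ✓
17 windows satisfy the condition.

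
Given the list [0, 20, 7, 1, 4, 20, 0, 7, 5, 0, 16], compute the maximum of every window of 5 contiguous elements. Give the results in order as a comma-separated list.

20, 20, 20, 20, 20, 20, 16

Sliding a size-5 window across the 11 values:
(0, 20, 7, 1, 4) → max 20
(20, 7, 1, 4, 20) → max 20
(7, 1, 4, 20, 0) → max 20
(1, 4, 20, 0, 7) → max 20
(4, 20, 0, 7, 5) → max 20
(20, 0, 7, 5, 0) → max 20
(0, 7, 5, 0, 16) → max 16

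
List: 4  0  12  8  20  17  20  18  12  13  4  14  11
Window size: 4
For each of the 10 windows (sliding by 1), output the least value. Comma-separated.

0, 0, 8, 8, 17, 12, 12, 4, 4, 4

(4, 0, 12, 8) → min 0
(0, 12, 8, 20) → min 0
(12, 8, 20, 17) → min 8
(8, 20, 17, 20) → min 8
(20, 17, 20, 18) → min 17
(17, 20, 18, 12) → min 12
(20, 18, 12, 13) → min 12
(18, 12, 13, 4) → min 4
(12, 13, 4, 14) → min 4
(13, 4, 14, 11) → min 4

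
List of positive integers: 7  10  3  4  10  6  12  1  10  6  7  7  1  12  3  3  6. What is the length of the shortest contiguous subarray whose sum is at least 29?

4

add 7: running sum 7 < 29
add 10: running sum 17 < 29
add 3: running sum 20 < 29
add 4: running sum 24 < 29
add 10: shortest ending here [7, 10, 3, 4, 10] sum 34, len 5
add 6: shortest ending here [10, 3, 4, 10, 6] sum 33, len 5
add 12: shortest ending here [4, 10, 6, 12] sum 32, len 4
add 1: shortest ending here [10, 6, 12, 1] sum 29, len 4
add 10: shortest ending here [6, 12, 1, 10] sum 29, len 4
add 6: shortest ending here [12, 1, 10, 6] sum 29, len 4
add 7: shortest ending here [12, 1, 10, 6, 7] sum 36, len 5
add 7: shortest ending here [10, 6, 7, 7] sum 30, len 4
add 1: shortest ending here [10, 6, 7, 7, 1] sum 31, len 5
add 12: shortest ending here [6, 7, 7, 1, 12] sum 33, len 5
add 3: shortest ending here [7, 7, 1, 12, 3] sum 30, len 5
add 3: shortest ending here [7, 7, 1, 12, 3, 3] sum 33, len 6
add 6: shortest ending here [7, 1, 12, 3, 3, 6] sum 32, len 6
Shortest qualifying length: 4.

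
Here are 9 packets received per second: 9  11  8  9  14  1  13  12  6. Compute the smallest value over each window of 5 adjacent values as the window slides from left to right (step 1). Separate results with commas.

8, 1, 1, 1, 1

[9, 11, 8, 9, 14] → min 8
[11, 8, 9, 14, 1] → min 1
[8, 9, 14, 1, 13] → min 1
[9, 14, 1, 13, 12] → min 1
[14, 1, 13, 12, 6] → min 1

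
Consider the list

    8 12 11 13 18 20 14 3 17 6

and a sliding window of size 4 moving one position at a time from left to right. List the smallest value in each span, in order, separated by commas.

(8, 12, 11, 13) → min 8
(12, 11, 13, 18) → min 11
(11, 13, 18, 20) → min 11
(13, 18, 20, 14) → min 13
(18, 20, 14, 3) → min 3
(20, 14, 3, 17) → min 3
(14, 3, 17, 6) → min 3

8, 11, 11, 13, 3, 3, 3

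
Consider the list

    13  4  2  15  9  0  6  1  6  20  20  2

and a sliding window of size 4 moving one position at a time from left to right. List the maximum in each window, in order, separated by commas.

15, 15, 15, 15, 9, 6, 20, 20, 20

13 4 2 15 → max 15
4 2 15 9 → max 15
2 15 9 0 → max 15
15 9 0 6 → max 15
9 0 6 1 → max 9
0 6 1 6 → max 6
6 1 6 20 → max 20
1 6 20 20 → max 20
6 20 20 2 → max 20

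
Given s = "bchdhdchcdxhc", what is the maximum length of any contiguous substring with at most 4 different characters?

12

Extend right; when distinct count exceeds 4, shrink from the left:
[b] 1 distinct, len 1
[b, c] 2 distinct, len 2
[b, c, h] 3 distinct, len 3
[b, c, h, d] 4 distinct, len 4
[b, c, h, d, h] 4 distinct, len 5
[b, c, h, d, h, d] 4 distinct, len 6
[b, c, h, d, h, d, c] 4 distinct, len 7
[b, c, h, d, h, d, c, h] 4 distinct, len 8
[b, c, h, d, h, d, c, h, c] 4 distinct, len 9
[b, c, h, d, h, d, c, h, c, d] 4 distinct, len 10
[c, h, d, h, d, c, h, c, d, x] 4 distinct, len 10
[c, h, d, h, d, c, h, c, d, x, h] 4 distinct, len 11
[c, h, d, h, d, c, h, c, d, x, h, c] 4 distinct, len 12
Longest length with ≤4 distinct: 12.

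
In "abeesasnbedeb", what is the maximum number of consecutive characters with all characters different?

6

add a: [a] len 1
add b: [a, b] len 2
add e: [a, b, e] len 3
add e (repeat e, move left end past it): [e] len 1
add s: [e, s] len 2
add a: [e, s, a] len 3
add s (repeat s, move left end past it): [a, s] len 2
add n: [a, s, n] len 3
add b: [a, s, n, b] len 4
add e: [a, s, n, b, e] len 5
add d: [a, s, n, b, e, d] len 6
add e (repeat e, move left end past it): [d, e] len 2
add b: [d, e, b] len 3
Longest all-distinct length: 6.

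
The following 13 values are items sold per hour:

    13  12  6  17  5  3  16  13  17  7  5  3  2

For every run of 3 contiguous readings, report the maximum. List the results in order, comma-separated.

[13, 12, 6] → max 13
[12, 6, 17] → max 17
[6, 17, 5] → max 17
[17, 5, 3] → max 17
[5, 3, 16] → max 16
[3, 16, 13] → max 16
[16, 13, 17] → max 17
[13, 17, 7] → max 17
[17, 7, 5] → max 17
[7, 5, 3] → max 7
[5, 3, 2] → max 5

13, 17, 17, 17, 16, 16, 17, 17, 17, 7, 5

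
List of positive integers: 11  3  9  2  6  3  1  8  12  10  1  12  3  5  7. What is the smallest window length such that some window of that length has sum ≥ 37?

add 11: running sum 11 < 37
add 3: running sum 14 < 37
add 9: running sum 23 < 37
add 2: running sum 25 < 37
add 6: running sum 31 < 37
add 3: running sum 34 < 37
add 1: running sum 35 < 37
end 7: [11, 3, 9, 2, 6, 3, 1, 8] sum 43, len 8
end 8: [9, 2, 6, 3, 1, 8, 12] sum 41, len 7
end 9: [6, 3, 1, 8, 12, 10] sum 40, len 6
end 10: [6, 3, 1, 8, 12, 10, 1] sum 41, len 7
end 11: [8, 12, 10, 1, 12] sum 43, len 5
end 12: [12, 10, 1, 12, 3] sum 38, len 5
end 13: [12, 10, 1, 12, 3, 5] sum 43, len 6
end 14: [10, 1, 12, 3, 5, 7] sum 38, len 6
Shortest qualifying length: 5.

5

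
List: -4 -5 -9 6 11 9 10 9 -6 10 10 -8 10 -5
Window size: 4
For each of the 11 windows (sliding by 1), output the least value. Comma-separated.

-9, -9, -9, 6, 9, -6, -6, -6, -8, -8, -8

Sliding a size-4 window across the 14 values:
-4 -5 -9 6 → min -9
-5 -9 6 11 → min -9
-9 6 11 9 → min -9
6 11 9 10 → min 6
11 9 10 9 → min 9
9 10 9 -6 → min -6
10 9 -6 10 → min -6
9 -6 10 10 → min -6
-6 10 10 -8 → min -8
10 10 -8 10 → min -8
10 -8 10 -5 → min -8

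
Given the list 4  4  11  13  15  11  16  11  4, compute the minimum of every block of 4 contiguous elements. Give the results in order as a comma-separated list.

4, 4, 11, 11, 11, 4

(4, 4, 11, 13) → min 4
(4, 11, 13, 15) → min 4
(11, 13, 15, 11) → min 11
(13, 15, 11, 16) → min 11
(15, 11, 16, 11) → min 11
(11, 16, 11, 4) → min 4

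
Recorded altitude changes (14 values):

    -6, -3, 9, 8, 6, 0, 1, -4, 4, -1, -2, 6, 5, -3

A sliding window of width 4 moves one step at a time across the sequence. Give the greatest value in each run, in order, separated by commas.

9, 9, 9, 8, 6, 4, 4, 4, 6, 6, 6

Sliding a size-4 window across the 14 values:
(-6, -3, 9, 8) → max 9
(-3, 9, 8, 6) → max 9
(9, 8, 6, 0) → max 9
(8, 6, 0, 1) → max 8
(6, 0, 1, -4) → max 6
(0, 1, -4, 4) → max 4
(1, -4, 4, -1) → max 4
(-4, 4, -1, -2) → max 4
(4, -1, -2, 6) → max 6
(-1, -2, 6, 5) → max 6
(-2, 6, 5, -3) → max 6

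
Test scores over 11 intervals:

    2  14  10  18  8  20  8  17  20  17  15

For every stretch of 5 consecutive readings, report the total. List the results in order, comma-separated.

52, 70, 64, 71, 73, 82, 77

Sliding a size-5 window across the 11 values:
(2, 14, 10, 18, 8) → sum 52
(14, 10, 18, 8, 20) → sum 70
(10, 18, 8, 20, 8) → sum 64
(18, 8, 20, 8, 17) → sum 71
(8, 20, 8, 17, 20) → sum 73
(20, 8, 17, 20, 17) → sum 82
(8, 17, 20, 17, 15) → sum 77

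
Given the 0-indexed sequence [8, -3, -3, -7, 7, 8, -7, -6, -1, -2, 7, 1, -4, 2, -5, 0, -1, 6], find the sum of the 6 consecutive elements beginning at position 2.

Elements at indices 2..7: -3, -7, 7, 8, -7, -6
sum(-3, -7, 7, 8, -7, -6) = -8

-8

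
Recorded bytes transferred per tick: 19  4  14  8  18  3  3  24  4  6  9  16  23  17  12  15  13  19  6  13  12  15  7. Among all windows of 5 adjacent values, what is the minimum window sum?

40

[19, 4, 14, 8, 18] → sum 63
[4, 14, 8, 18, 3] → sum 47
[14, 8, 18, 3, 3] → sum 46
[8, 18, 3, 3, 24] → sum 56
[18, 3, 3, 24, 4] → sum 52
[3, 3, 24, 4, 6] → sum 40
[3, 24, 4, 6, 9] → sum 46
[24, 4, 6, 9, 16] → sum 59
[4, 6, 9, 16, 23] → sum 58
[6, 9, 16, 23, 17] → sum 71
[9, 16, 23, 17, 12] → sum 77
[16, 23, 17, 12, 15] → sum 83
[23, 17, 12, 15, 13] → sum 80
[17, 12, 15, 13, 19] → sum 76
[12, 15, 13, 19, 6] → sum 65
[15, 13, 19, 6, 13] → sum 66
[13, 19, 6, 13, 12] → sum 63
[19, 6, 13, 12, 15] → sum 65
[6, 13, 12, 15, 7] → sum 53
Minimum of these is 40.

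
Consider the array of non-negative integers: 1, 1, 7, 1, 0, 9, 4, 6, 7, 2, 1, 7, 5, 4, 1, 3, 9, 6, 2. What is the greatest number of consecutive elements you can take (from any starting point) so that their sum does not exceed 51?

13

Extend to the right; shrink from the left whenever the sum exceeds 51:
add 1: [1] sum 1, len 1
add 1: [1, 1] sum 2, len 2
add 7: [1, 1, 7] sum 9, len 3
add 1: [1, 1, 7, 1] sum 10, len 4
add 0: [1, 1, 7, 1, 0] sum 10, len 5
add 9: [1, 1, 7, 1, 0, 9] sum 19, len 6
add 4: [1, 1, 7, 1, 0, 9, 4] sum 23, len 7
add 6: [1, 1, 7, 1, 0, 9, 4, 6] sum 29, len 8
add 7: [1, 1, 7, 1, 0, 9, 4, 6, 7] sum 36, len 9
add 2: [1, 1, 7, 1, 0, 9, 4, 6, 7, 2] sum 38, len 10
add 1: [1, 1, 7, 1, 0, 9, 4, 6, 7, 2, 1] sum 39, len 11
add 7: [1, 1, 7, 1, 0, 9, 4, 6, 7, 2, 1, 7] sum 46, len 12
add 5: [1, 1, 7, 1, 0, 9, 4, 6, 7, 2, 1, 7, 5] sum 51, len 13
add 4: [1, 0, 9, 4, 6, 7, 2, 1, 7, 5, 4] sum 46, len 11
add 1: [1, 0, 9, 4, 6, 7, 2, 1, 7, 5, 4, 1] sum 47, len 12
add 3: [1, 0, 9, 4, 6, 7, 2, 1, 7, 5, 4, 1, 3] sum 50, len 13
add 9: [4, 6, 7, 2, 1, 7, 5, 4, 1, 3, 9] sum 49, len 11
add 6: [6, 7, 2, 1, 7, 5, 4, 1, 3, 9, 6] sum 51, len 11
add 2: [7, 2, 1, 7, 5, 4, 1, 3, 9, 6, 2] sum 47, len 11
Longest length seen: 13.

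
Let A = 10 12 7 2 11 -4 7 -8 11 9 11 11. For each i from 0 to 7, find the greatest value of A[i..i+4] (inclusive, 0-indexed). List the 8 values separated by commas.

12, 12, 11, 11, 11, 11, 11, 11

10 12 7 2 11 → max 12
12 7 2 11 -4 → max 12
7 2 11 -4 7 → max 11
2 11 -4 7 -8 → max 11
11 -4 7 -8 11 → max 11
-4 7 -8 11 9 → max 11
7 -8 11 9 11 → max 11
-8 11 9 11 11 → max 11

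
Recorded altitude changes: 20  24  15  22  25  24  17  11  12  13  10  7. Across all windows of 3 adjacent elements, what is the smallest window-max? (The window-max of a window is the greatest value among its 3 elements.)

13

Each size-3 window and its max:
(20, 24, 15) → max 24
(24, 15, 22) → max 24
(15, 22, 25) → max 25
(22, 25, 24) → max 25
(25, 24, 17) → max 25
(24, 17, 11) → max 24
(17, 11, 12) → max 17
(11, 12, 13) → max 13
(12, 13, 10) → max 13
(13, 10, 7) → max 13
Smallest of these is 13.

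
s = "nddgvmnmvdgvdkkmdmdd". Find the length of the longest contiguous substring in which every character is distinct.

5

[n] len 1
[n, d] len 2
[d] len 1
[d, g] len 2
[d, g, v] len 3
[d, g, v, m] len 4
[d, g, v, m, n] len 5
[n, m] len 2
[n, m, v] len 3
[n, m, v, d] len 4
[n, m, v, d, g] len 5
[d, g, v] len 3
[g, v, d] len 3
[g, v, d, k] len 4
[k] len 1
[k, m] len 2
[k, m, d] len 3
[d, m] len 2
[m, d] len 2
[d] len 1
Longest all-distinct length: 5.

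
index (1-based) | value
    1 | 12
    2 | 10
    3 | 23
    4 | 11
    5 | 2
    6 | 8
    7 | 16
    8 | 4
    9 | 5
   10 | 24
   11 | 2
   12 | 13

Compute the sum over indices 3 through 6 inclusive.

Elements at indices 3..6: 23, 11, 2, 8
sum(23, 11, 2, 8) = 44

44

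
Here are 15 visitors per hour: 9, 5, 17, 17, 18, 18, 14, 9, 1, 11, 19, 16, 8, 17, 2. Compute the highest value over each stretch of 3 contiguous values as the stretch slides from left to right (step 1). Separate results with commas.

17, 17, 18, 18, 18, 18, 14, 11, 19, 19, 19, 17, 17

Sliding a size-3 window across the 15 values:
[9, 5, 17] → max 17
[5, 17, 17] → max 17
[17, 17, 18] → max 18
[17, 18, 18] → max 18
[18, 18, 14] → max 18
[18, 14, 9] → max 18
[14, 9, 1] → max 14
[9, 1, 11] → max 11
[1, 11, 19] → max 19
[11, 19, 16] → max 19
[19, 16, 8] → max 19
[16, 8, 17] → max 17
[8, 17, 2] → max 17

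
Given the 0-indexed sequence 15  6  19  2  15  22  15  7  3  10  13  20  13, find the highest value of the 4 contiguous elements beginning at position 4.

Elements at indices 4..7: 15, 22, 15, 7
max(15, 22, 15, 7) = 22

22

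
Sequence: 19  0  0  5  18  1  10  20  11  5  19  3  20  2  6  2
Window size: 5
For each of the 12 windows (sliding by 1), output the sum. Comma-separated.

42, 24, 34, 54, 60, 47, 65, 58, 58, 49, 50, 33

Sliding a size-5 window across the 16 values:
19 0 0 5 18 → sum 42
0 0 5 18 1 → sum 24
0 5 18 1 10 → sum 34
5 18 1 10 20 → sum 54
18 1 10 20 11 → sum 60
1 10 20 11 5 → sum 47
10 20 11 5 19 → sum 65
20 11 5 19 3 → sum 58
11 5 19 3 20 → sum 58
5 19 3 20 2 → sum 49
19 3 20 2 6 → sum 50
3 20 2 6 2 → sum 33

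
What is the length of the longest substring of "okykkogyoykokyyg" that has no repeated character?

add o: [o] len 1
add k: [o, k] len 2
add y: [o, k, y] len 3
add k (repeat k, move left end past it): [y, k] len 2
add k (repeat k, move left end past it): [k] len 1
add o: [k, o] len 2
add g: [k, o, g] len 3
add y: [k, o, g, y] len 4
add o (repeat o, move left end past it): [g, y, o] len 3
add y (repeat y, move left end past it): [o, y] len 2
add k: [o, y, k] len 3
add o (repeat o, move left end past it): [y, k, o] len 3
add k (repeat k, move left end past it): [o, k] len 2
add y: [o, k, y] len 3
add y (repeat y, move left end past it): [y] len 1
add g: [y, g] len 2
Longest all-distinct length: 4.

4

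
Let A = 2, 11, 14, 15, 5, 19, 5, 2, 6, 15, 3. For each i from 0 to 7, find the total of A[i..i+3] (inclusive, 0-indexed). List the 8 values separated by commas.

42, 45, 53, 44, 31, 32, 28, 26

Sliding a size-4 window across the 11 values:
[2, 11, 14, 15] → sum 42
[11, 14, 15, 5] → sum 45
[14, 15, 5, 19] → sum 53
[15, 5, 19, 5] → sum 44
[5, 19, 5, 2] → sum 31
[19, 5, 2, 6] → sum 32
[5, 2, 6, 15] → sum 28
[2, 6, 15, 3] → sum 26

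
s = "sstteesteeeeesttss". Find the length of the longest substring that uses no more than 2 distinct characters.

6

add s: window [s] (1 distinct), len 1
add s: window [s, s] (1 distinct), len 2
add t: window [s, s, t] (2 distinct), len 3
add t: window [s, s, t, t] (2 distinct), len 4
add e: window [t, t, e] (2 distinct), len 3
add e: window [t, t, e, e] (2 distinct), len 4
add s: window [e, e, s] (2 distinct), len 3
add t: window [s, t] (2 distinct), len 2
add e: window [t, e] (2 distinct), len 2
add e: window [t, e, e] (2 distinct), len 3
add e: window [t, e, e, e] (2 distinct), len 4
add e: window [t, e, e, e, e] (2 distinct), len 5
add e: window [t, e, e, e, e, e] (2 distinct), len 6
add s: window [e, e, e, e, e, s] (2 distinct), len 6
add t: window [s, t] (2 distinct), len 2
add t: window [s, t, t] (2 distinct), len 3
add s: window [s, t, t, s] (2 distinct), len 4
add s: window [s, t, t, s, s] (2 distinct), len 5
Longest length with ≤2 distinct: 6.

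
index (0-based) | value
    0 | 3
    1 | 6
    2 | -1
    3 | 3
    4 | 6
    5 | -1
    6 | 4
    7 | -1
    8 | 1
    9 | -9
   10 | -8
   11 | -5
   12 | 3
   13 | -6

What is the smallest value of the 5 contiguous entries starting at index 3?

Elements at indices 3..7: 3, 6, -1, 4, -1
min(3, 6, -1, 4, -1) = -1

-1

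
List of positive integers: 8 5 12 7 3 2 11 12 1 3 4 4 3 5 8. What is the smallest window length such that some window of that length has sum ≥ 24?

3

Extend right; whenever the sum reaches 24, record the length and shrink from the left:
add 8: running sum 8 < 24
add 5: running sum 13 < 24
add 12: shortest ending here [8, 5, 12] sum 25, len 3
add 7: shortest ending here [5, 12, 7] sum 24, len 3
add 3: shortest ending here [5, 12, 7, 3] sum 27, len 4
add 2: shortest ending here [12, 7, 3, 2] sum 24, len 4
add 11: shortest ending here [12, 7, 3, 2, 11] sum 35, len 5
add 12: shortest ending here [2, 11, 12] sum 25, len 3
add 1: shortest ending here [11, 12, 1] sum 24, len 3
add 3: shortest ending here [11, 12, 1, 3] sum 27, len 4
add 4: shortest ending here [11, 12, 1, 3, 4] sum 31, len 5
add 4: shortest ending here [12, 1, 3, 4, 4] sum 24, len 5
add 3: shortest ending here [12, 1, 3, 4, 4, 3] sum 27, len 6
add 5: shortest ending here [12, 1, 3, 4, 4, 3, 5] sum 32, len 7
add 8: shortest ending here [4, 4, 3, 5, 8] sum 24, len 5
Shortest qualifying length: 3.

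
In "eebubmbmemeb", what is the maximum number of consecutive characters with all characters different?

add e: [e] len 1
add e (repeat e, move left end past it): [e] len 1
add b: [e, b] len 2
add u: [e, b, u] len 3
add b (repeat b, move left end past it): [u, b] len 2
add m: [u, b, m] len 3
add b (repeat b, move left end past it): [m, b] len 2
add m (repeat m, move left end past it): [b, m] len 2
add e: [b, m, e] len 3
add m (repeat m, move left end past it): [e, m] len 2
add e (repeat e, move left end past it): [m, e] len 2
add b: [m, e, b] len 3
Longest all-distinct length: 3.

3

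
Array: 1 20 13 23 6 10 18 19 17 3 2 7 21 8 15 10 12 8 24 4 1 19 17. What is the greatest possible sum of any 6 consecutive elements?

(1, 20, 13, 23, 6, 10) → sum 73
(20, 13, 23, 6, 10, 18) → sum 90
(13, 23, 6, 10, 18, 19) → sum 89
(23, 6, 10, 18, 19, 17) → sum 93
(6, 10, 18, 19, 17, 3) → sum 73
(10, 18, 19, 17, 3, 2) → sum 69
(18, 19, 17, 3, 2, 7) → sum 66
(19, 17, 3, 2, 7, 21) → sum 69
(17, 3, 2, 7, 21, 8) → sum 58
(3, 2, 7, 21, 8, 15) → sum 56
(2, 7, 21, 8, 15, 10) → sum 63
(7, 21, 8, 15, 10, 12) → sum 73
(21, 8, 15, 10, 12, 8) → sum 74
(8, 15, 10, 12, 8, 24) → sum 77
(15, 10, 12, 8, 24, 4) → sum 73
(10, 12, 8, 24, 4, 1) → sum 59
(12, 8, 24, 4, 1, 19) → sum 68
(8, 24, 4, 1, 19, 17) → sum 73
Greatest of these is 93.

93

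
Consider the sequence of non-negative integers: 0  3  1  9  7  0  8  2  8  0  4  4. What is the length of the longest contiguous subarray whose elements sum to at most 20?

add 0: [0] sum 0, len 1
add 3: [0, 3] sum 3, len 2
add 1: [0, 3, 1] sum 4, len 3
add 9: [0, 3, 1, 9] sum 13, len 4
add 7: [0, 3, 1, 9, 7] sum 20, len 5
add 0: [0, 3, 1, 9, 7, 0] sum 20, len 6
add 8: [7, 0, 8] sum 15, len 3
add 2: [7, 0, 8, 2] sum 17, len 4
add 8: [0, 8, 2, 8] sum 18, len 4
add 0: [0, 8, 2, 8, 0] sum 18, len 5
add 4: [2, 8, 0, 4] sum 14, len 4
add 4: [2, 8, 0, 4, 4] sum 18, len 5
Longest length seen: 6.

6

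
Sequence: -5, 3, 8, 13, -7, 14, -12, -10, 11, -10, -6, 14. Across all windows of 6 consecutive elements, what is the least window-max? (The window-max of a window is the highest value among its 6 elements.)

14

-5 3 8 13 -7 14 → max 14
3 8 13 -7 14 -12 → max 14
8 13 -7 14 -12 -10 → max 14
13 -7 14 -12 -10 11 → max 14
-7 14 -12 -10 11 -10 → max 14
14 -12 -10 11 -10 -6 → max 14
-12 -10 11 -10 -6 14 → max 14
Least of these is 14.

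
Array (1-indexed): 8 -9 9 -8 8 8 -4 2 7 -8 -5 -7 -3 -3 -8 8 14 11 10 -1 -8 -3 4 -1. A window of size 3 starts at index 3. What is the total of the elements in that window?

9

Elements at indices 3..5: 9, -8, 8
sum(9, -8, 8) = 9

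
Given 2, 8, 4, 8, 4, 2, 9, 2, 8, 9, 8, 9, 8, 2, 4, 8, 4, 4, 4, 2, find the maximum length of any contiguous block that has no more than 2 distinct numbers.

add 2: window [2] (1 distinct), len 1
add 8: window [2, 8] (2 distinct), len 2
add 4: window [8, 4] (2 distinct), len 2
add 8: window [8, 4, 8] (2 distinct), len 3
add 4: window [8, 4, 8, 4] (2 distinct), len 4
add 2: window [4, 2] (2 distinct), len 2
add 9: window [2, 9] (2 distinct), len 2
add 2: window [2, 9, 2] (2 distinct), len 3
add 8: window [2, 8] (2 distinct), len 2
add 9: window [8, 9] (2 distinct), len 2
add 8: window [8, 9, 8] (2 distinct), len 3
add 9: window [8, 9, 8, 9] (2 distinct), len 4
add 8: window [8, 9, 8, 9, 8] (2 distinct), len 5
add 2: window [8, 2] (2 distinct), len 2
add 4: window [2, 4] (2 distinct), len 2
add 8: window [4, 8] (2 distinct), len 2
add 4: window [4, 8, 4] (2 distinct), len 3
add 4: window [4, 8, 4, 4] (2 distinct), len 4
add 4: window [4, 8, 4, 4, 4] (2 distinct), len 5
add 2: window [4, 4, 4, 2] (2 distinct), len 4
Longest length with ≤2 distinct: 5.

5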